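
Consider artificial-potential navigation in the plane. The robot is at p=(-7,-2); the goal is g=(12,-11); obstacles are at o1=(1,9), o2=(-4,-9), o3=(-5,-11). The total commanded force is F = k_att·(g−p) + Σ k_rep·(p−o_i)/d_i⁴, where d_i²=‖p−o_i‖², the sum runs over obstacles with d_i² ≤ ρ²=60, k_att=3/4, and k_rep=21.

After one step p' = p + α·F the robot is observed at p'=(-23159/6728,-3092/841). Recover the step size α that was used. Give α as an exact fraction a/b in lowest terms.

F_att = 3/4·(g−p) = 3/4·(19,-9) = (14.2500,-6.7500)
o1: d²=185 > ρ²=60 → inactive
o2: d²=58 ≤ ρ²=60; F_rep = 21·(-3,7)/58² = (-0.0187,0.0437)
o3: d²=85 > ρ²=60 → inactive
F = F_att + ΣF_rep = (14.2313,-6.7063)
Δp = p'−p = (3.5578,-1.6766); α = Δx/Fx = (23937/6728) / (23937/1682) = 1/4
check: Δy/Fy = (-1410/841) / (-5640/841) = 1/4 ✓

α = 1/4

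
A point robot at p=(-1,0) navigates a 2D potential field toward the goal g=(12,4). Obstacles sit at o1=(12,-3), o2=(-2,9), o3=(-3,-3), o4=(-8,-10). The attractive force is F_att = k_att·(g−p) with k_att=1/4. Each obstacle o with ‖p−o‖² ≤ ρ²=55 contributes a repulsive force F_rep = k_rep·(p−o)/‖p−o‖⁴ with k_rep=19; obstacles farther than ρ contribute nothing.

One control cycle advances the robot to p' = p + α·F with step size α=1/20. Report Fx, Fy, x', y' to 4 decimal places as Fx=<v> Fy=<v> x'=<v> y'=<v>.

F_att = 1/4·(g−p) = 1/4·(13,4) = (3.2500,1.0000)
o1: d²=178 > ρ²=55 → inactive
o2: d²=82 > ρ²=55 → inactive
o3: d²=13 ≤ ρ²=55; F_rep = 19·(2,3)/13² = (0.2249,0.3373)
o4: d²=149 > ρ²=55 → inactive
F = F_att + ΣF_rep = (3.4749,1.3373)
p' = p + 1/20·F = (-0.8263,0.0669)

Fx=3.4749 Fy=1.3373 x'=-0.8263 y'=0.0669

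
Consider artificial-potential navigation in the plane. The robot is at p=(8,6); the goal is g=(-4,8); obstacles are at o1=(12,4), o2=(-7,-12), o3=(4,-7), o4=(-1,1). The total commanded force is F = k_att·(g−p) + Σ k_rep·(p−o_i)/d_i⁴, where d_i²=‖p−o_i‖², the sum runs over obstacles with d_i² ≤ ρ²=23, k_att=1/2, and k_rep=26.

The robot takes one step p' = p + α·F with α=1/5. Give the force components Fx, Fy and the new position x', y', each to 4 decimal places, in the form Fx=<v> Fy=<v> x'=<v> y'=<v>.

Fx=-6.2600 Fy=1.1300 x'=6.7480 y'=6.2260

F_att = 1/2·(g−p) = 1/2·(-12,2) = (-6.0000,1.0000)
o1: d²=20 ≤ ρ²=23; F_rep = 26·(-4,2)/20² = (-0.2600,0.1300)
o2: d²=549 > ρ²=23 → inactive
o3: d²=185 > ρ²=23 → inactive
o4: d²=106 > ρ²=23 → inactive
F = F_att + ΣF_rep = (-6.2600,1.1300)
p' = p + 1/5·F = (6.7480,6.2260)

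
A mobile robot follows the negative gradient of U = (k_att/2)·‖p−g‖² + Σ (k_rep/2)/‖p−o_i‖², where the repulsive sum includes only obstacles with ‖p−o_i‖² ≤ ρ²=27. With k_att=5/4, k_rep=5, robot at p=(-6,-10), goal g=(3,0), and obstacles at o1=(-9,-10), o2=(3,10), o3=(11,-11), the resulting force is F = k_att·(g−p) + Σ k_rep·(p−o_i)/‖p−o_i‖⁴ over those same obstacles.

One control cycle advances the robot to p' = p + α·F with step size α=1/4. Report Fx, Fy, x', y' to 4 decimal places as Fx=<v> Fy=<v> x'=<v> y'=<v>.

Fx=11.4352 Fy=12.5000 x'=-3.1412 y'=-6.8750

F_att = 5/4·(g−p) = 5/4·(9,10) = (11.2500,12.5000)
o1: d²=9 ≤ ρ²=27; F_rep = 5·(3,0)/9² = (0.1852,0.0000)
o2: d²=481 > ρ²=27 → inactive
o3: d²=290 > ρ²=27 → inactive
F = F_att + ΣF_rep = (11.4352,12.5000)
p' = p + 1/4·F = (-3.1412,-6.8750)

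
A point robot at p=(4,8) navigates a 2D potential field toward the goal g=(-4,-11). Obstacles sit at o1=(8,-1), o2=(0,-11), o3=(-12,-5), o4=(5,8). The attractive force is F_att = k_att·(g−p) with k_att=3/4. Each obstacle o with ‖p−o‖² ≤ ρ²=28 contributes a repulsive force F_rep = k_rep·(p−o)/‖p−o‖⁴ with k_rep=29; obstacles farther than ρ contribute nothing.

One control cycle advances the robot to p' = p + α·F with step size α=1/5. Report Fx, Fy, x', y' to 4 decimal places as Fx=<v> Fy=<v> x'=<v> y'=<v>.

Fx=-35.0000 Fy=-14.2500 x'=-3.0000 y'=5.1500

F_att = 3/4·(g−p) = 3/4·(-8,-19) = (-6.0000,-14.2500)
o1: d²=97 > ρ²=28 → inactive
o2: d²=377 > ρ²=28 → inactive
o3: d²=425 > ρ²=28 → inactive
o4: d²=1 ≤ ρ²=28; F_rep = 29·(-1,0)/1² = (-29.0000,0.0000)
F = F_att + ΣF_rep = (-35.0000,-14.2500)
p' = p + 1/5·F = (-3.0000,5.1500)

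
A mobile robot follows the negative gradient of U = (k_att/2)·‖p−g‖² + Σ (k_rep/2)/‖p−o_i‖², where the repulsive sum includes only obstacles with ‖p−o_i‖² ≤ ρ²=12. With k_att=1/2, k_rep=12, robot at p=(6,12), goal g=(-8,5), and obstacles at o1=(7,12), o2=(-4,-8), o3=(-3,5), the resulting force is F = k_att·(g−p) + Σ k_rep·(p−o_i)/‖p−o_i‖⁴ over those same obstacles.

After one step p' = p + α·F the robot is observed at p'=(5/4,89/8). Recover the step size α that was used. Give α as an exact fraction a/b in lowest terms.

α = 1/4

F_att = 1/2·(g−p) = 1/2·(-14,-7) = (-7.0000,-3.5000)
o1: d²=1 ≤ ρ²=12; F_rep = 12·(-1,0)/1² = (-12.0000,0.0000)
o2: d²=500 > ρ²=12 → inactive
o3: d²=130 > ρ²=12 → inactive
F = F_att + ΣF_rep = (-19.0000,-3.5000)
Δp = p'−p = (-4.7500,-0.8750); α = Δx/Fx = (-19/4) / (-19) = 1/4
check: Δy/Fy = (-7/8) / (-7/2) = 1/4 ✓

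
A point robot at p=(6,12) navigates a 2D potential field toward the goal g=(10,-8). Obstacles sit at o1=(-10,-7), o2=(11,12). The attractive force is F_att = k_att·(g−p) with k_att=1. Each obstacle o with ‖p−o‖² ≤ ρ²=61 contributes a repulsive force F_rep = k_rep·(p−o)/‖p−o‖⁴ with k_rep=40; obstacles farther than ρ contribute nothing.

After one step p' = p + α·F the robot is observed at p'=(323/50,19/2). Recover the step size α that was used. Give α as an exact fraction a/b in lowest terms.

α = 1/8

F_att = 1·(g−p) = 1·(4,-20) = (4.0000,-20.0000)
o1: d²=617 > ρ²=61 → inactive
o2: d²=25 ≤ ρ²=61; F_rep = 40·(-5,0)/25² = (-0.3200,0.0000)
F = F_att + ΣF_rep = (3.6800,-20.0000)
Δp = p'−p = (0.4600,-2.5000); α = Δx/Fx = (23/50) / (92/25) = 1/8
check: Δy/Fy = (-5/2) / (-20) = 1/8 ✓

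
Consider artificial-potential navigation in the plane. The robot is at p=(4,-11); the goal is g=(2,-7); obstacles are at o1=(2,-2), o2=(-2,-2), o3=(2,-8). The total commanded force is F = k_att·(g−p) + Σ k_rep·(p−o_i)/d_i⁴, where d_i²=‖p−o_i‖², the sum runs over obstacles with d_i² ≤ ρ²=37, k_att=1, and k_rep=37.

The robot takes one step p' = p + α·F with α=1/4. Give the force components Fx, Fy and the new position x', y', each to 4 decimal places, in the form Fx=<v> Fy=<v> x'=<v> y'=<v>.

F_att = 1·(g−p) = 1·(-2,4) = (-2.0000,4.0000)
o1: d²=85 > ρ²=37 → inactive
o2: d²=117 > ρ²=37 → inactive
o3: d²=13 ≤ ρ²=37; F_rep = 37·(2,-3)/13² = (0.4379,-0.6568)
F = F_att + ΣF_rep = (-1.5621,3.3432)
p' = p + 1/4·F = (3.6095,-10.1642)

Fx=-1.5621 Fy=3.3432 x'=3.6095 y'=-10.1642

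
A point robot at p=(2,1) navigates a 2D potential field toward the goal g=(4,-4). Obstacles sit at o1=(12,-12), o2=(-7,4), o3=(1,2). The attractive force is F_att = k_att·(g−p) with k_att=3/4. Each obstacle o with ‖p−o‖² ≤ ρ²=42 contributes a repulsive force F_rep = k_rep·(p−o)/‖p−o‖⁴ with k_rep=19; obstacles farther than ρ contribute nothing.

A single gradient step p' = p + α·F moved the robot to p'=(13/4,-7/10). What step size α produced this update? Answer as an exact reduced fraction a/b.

α = 1/5

F_att = 3/4·(g−p) = 3/4·(2,-5) = (1.5000,-3.7500)
o1: d²=269 > ρ²=42 → inactive
o2: d²=90 > ρ²=42 → inactive
o3: d²=2 ≤ ρ²=42; F_rep = 19·(1,-1)/2² = (4.7500,-4.7500)
F = F_att + ΣF_rep = (6.2500,-8.5000)
Δp = p'−p = (1.2500,-1.7000); α = Δx/Fx = (5/4) / (25/4) = 1/5
check: Δy/Fy = (-17/10) / (-17/2) = 1/5 ✓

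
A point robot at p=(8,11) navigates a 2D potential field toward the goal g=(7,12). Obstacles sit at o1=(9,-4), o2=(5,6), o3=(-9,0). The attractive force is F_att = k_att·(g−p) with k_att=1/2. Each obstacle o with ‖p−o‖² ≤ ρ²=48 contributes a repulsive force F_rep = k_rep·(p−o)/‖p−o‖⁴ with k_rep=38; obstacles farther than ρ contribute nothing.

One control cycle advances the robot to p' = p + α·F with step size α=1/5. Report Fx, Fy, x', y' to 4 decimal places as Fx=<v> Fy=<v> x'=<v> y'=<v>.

Fx=-0.4014 Fy=0.6644 x'=7.9197 y'=11.1329

F_att = 1/2·(g−p) = 1/2·(-1,1) = (-0.5000,0.5000)
o1: d²=226 > ρ²=48 → inactive
o2: d²=34 ≤ ρ²=48; F_rep = 38·(3,5)/34² = (0.0986,0.1644)
o3: d²=410 > ρ²=48 → inactive
F = F_att + ΣF_rep = (-0.4014,0.6644)
p' = p + 1/5·F = (7.9197,11.1329)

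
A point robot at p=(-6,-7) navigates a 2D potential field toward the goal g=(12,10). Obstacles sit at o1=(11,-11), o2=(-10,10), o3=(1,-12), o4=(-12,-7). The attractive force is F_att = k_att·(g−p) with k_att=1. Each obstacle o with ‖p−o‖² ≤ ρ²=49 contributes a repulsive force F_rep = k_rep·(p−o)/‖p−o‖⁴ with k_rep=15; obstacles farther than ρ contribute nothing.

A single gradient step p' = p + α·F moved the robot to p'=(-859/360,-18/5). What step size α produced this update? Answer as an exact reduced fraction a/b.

F_att = 1·(g−p) = 1·(18,17) = (18.0000,17.0000)
o1: d²=305 > ρ²=49 → inactive
o2: d²=305 > ρ²=49 → inactive
o3: d²=74 > ρ²=49 → inactive
o4: d²=36 ≤ ρ²=49; F_rep = 15·(6,0)/36² = (0.0694,0.0000)
F = F_att + ΣF_rep = (18.0694,17.0000)
Δp = p'−p = (3.6139,3.4000); α = Δx/Fx = (1301/360) / (1301/72) = 1/5
check: Δy/Fy = (17/5) / (17) = 1/5 ✓

α = 1/5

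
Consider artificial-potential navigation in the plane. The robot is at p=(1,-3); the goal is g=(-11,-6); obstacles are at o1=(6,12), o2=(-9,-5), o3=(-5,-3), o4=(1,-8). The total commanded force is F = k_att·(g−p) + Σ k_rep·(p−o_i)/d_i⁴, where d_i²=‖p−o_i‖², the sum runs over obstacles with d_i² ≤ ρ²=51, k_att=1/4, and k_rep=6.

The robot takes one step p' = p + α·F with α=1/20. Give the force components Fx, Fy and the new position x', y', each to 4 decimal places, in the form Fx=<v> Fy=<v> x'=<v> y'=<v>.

Fx=-2.9722 Fy=-0.7020 x'=0.8514 y'=-3.0351

F_att = 1/4·(g−p) = 1/4·(-12,-3) = (-3.0000,-0.7500)
o1: d²=250 > ρ²=51 → inactive
o2: d²=104 > ρ²=51 → inactive
o3: d²=36 ≤ ρ²=51; F_rep = 6·(6,0)/36² = (0.0278,0.0000)
o4: d²=25 ≤ ρ²=51; F_rep = 6·(0,5)/25² = (0.0000,0.0480)
F = F_att + ΣF_rep = (-2.9722,-0.7020)
p' = p + 1/20·F = (0.8514,-3.0351)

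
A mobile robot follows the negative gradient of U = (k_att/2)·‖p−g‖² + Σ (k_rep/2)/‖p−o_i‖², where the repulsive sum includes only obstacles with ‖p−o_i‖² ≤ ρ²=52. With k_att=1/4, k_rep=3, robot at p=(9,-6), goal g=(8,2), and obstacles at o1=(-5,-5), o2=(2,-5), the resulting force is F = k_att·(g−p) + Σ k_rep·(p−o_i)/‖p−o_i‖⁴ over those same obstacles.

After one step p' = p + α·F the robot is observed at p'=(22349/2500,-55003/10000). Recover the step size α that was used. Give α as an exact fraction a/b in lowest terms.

α = 1/4

F_att = 1/4·(g−p) = 1/4·(-1,8) = (-0.2500,2.0000)
o1: d²=197 > ρ²=52 → inactive
o2: d²=50 ≤ ρ²=52; F_rep = 3·(7,-1)/50² = (0.0084,-0.0012)
F = F_att + ΣF_rep = (-0.2416,1.9988)
Δp = p'−p = (-0.0604,0.4997); α = Δx/Fx = (-151/2500) / (-151/625) = 1/4
check: Δy/Fy = (4997/10000) / (4997/2500) = 1/4 ✓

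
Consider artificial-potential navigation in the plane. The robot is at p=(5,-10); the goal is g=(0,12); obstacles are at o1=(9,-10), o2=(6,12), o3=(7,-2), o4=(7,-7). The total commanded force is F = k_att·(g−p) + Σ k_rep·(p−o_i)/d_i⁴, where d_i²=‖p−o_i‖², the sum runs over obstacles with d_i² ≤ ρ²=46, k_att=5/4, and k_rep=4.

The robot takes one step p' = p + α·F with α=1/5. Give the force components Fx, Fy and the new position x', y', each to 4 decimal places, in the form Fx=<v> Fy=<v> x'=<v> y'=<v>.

F_att = 5/4·(g−p) = 5/4·(-5,22) = (-6.2500,27.5000)
o1: d²=16 ≤ ρ²=46; F_rep = 4·(-4,0)/16² = (-0.0625,0.0000)
o2: d²=485 > ρ²=46 → inactive
o3: d²=68 > ρ²=46 → inactive
o4: d²=13 ≤ ρ²=46; F_rep = 4·(-2,-3)/13² = (-0.0473,-0.0710)
F = F_att + ΣF_rep = (-6.3598,27.4290)
p' = p + 1/5·F = (3.7280,-4.5142)

Fx=-6.3598 Fy=27.4290 x'=3.7280 y'=-4.5142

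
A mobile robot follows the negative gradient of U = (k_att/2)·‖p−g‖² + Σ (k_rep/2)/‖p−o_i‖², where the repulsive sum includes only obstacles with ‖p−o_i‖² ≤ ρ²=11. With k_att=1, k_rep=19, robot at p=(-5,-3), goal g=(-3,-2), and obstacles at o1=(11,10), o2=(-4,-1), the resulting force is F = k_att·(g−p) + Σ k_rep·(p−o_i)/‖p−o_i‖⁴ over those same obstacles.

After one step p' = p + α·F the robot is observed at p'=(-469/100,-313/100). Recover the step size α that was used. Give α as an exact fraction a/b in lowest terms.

α = 1/4

F_att = 1·(g−p) = 1·(2,1) = (2.0000,1.0000)
o1: d²=425 > ρ²=11 → inactive
o2: d²=5 ≤ ρ²=11; F_rep = 19·(-1,-2)/5² = (-0.7600,-1.5200)
F = F_att + ΣF_rep = (1.2400,-0.5200)
Δp = p'−p = (0.3100,-0.1300); α = Δx/Fx = (31/100) / (31/25) = 1/4
check: Δy/Fy = (-13/100) / (-13/25) = 1/4 ✓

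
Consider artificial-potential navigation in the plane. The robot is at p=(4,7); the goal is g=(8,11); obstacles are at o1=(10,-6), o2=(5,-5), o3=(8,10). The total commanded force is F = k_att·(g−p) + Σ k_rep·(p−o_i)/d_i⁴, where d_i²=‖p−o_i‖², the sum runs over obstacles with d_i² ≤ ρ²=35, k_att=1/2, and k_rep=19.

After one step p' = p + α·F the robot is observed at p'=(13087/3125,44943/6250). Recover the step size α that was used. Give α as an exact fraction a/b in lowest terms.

α = 1/10

F_att = 1/2·(g−p) = 1/2·(4,4) = (2.0000,2.0000)
o1: d²=205 > ρ²=35 → inactive
o2: d²=145 > ρ²=35 → inactive
o3: d²=25 ≤ ρ²=35; F_rep = 19·(-4,-3)/25² = (-0.1216,-0.0912)
F = F_att + ΣF_rep = (1.8784,1.9088)
Δp = p'−p = (0.1878,0.1909); α = Δx/Fx = (587/3125) / (1174/625) = 1/10
check: Δy/Fy = (1193/6250) / (1193/625) = 1/10 ✓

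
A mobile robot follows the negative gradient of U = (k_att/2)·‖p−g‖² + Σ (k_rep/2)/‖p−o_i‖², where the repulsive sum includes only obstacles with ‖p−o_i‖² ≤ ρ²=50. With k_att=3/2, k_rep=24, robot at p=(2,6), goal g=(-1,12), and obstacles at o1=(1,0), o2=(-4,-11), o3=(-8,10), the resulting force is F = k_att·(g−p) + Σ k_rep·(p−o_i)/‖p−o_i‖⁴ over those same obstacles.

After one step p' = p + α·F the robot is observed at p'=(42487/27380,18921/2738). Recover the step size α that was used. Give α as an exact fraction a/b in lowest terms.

F_att = 3/2·(g−p) = 3/2·(-3,6) = (-4.5000,9.0000)
o1: d²=37 ≤ ρ²=50; F_rep = 24·(1,6)/37² = (0.0175,0.1052)
o2: d²=325 > ρ²=50 → inactive
o3: d²=116 > ρ²=50 → inactive
F = F_att + ΣF_rep = (-4.4825,9.1052)
Δp = p'−p = (-0.4482,0.9105); α = Δx/Fx = (-12273/27380) / (-12273/2738) = 1/10
check: Δy/Fy = (2493/2738) / (12465/1369) = 1/10 ✓

α = 1/10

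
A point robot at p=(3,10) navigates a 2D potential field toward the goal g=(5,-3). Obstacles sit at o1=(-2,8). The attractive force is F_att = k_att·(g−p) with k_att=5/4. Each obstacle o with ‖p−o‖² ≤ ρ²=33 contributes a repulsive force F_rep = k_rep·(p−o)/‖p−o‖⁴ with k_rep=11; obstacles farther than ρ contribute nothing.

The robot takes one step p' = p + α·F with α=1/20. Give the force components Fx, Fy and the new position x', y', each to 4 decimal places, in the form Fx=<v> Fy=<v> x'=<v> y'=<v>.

F_att = 5/4·(g−p) = 5/4·(2,-13) = (2.5000,-16.2500)
o1: d²=29 ≤ ρ²=33; F_rep = 11·(5,2)/29² = (0.0654,0.0262)
F = F_att + ΣF_rep = (2.5654,-16.2238)
p' = p + 1/20·F = (3.1283,9.1888)

Fx=2.5654 Fy=-16.2238 x'=3.1283 y'=9.1888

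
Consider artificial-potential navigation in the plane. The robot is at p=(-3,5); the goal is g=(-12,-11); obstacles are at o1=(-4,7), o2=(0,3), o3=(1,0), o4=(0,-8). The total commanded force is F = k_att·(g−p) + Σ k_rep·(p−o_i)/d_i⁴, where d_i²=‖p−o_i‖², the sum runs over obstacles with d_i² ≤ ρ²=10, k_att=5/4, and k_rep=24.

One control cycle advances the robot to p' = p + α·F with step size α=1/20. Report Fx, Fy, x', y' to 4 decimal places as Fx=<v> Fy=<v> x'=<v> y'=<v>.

Fx=-10.2900 Fy=-21.9200 x'=-3.5145 y'=3.9040

F_att = 5/4·(g−p) = 5/4·(-9,-16) = (-11.2500,-20.0000)
o1: d²=5 ≤ ρ²=10; F_rep = 24·(1,-2)/5² = (0.9600,-1.9200)
o2: d²=13 > ρ²=10 → inactive
o3: d²=41 > ρ²=10 → inactive
o4: d²=178 > ρ²=10 → inactive
F = F_att + ΣF_rep = (-10.2900,-21.9200)
p' = p + 1/20·F = (-3.5145,3.9040)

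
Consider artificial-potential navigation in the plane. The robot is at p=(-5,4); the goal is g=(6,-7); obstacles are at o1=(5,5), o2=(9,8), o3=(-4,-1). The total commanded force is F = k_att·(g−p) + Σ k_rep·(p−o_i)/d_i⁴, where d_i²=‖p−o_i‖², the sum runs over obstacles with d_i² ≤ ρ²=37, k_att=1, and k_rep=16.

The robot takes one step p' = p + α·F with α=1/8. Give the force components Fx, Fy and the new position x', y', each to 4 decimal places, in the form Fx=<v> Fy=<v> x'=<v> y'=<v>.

Fx=10.9763 Fy=-10.8817 x'=-3.6280 y'=2.6398

F_att = 1·(g−p) = 1·(11,-11) = (11.0000,-11.0000)
o1: d²=101 > ρ²=37 → inactive
o2: d²=212 > ρ²=37 → inactive
o3: d²=26 ≤ ρ²=37; F_rep = 16·(-1,5)/26² = (-0.0237,0.1183)
F = F_att + ΣF_rep = (10.9763,-10.8817)
p' = p + 1/8·F = (-3.6280,2.6398)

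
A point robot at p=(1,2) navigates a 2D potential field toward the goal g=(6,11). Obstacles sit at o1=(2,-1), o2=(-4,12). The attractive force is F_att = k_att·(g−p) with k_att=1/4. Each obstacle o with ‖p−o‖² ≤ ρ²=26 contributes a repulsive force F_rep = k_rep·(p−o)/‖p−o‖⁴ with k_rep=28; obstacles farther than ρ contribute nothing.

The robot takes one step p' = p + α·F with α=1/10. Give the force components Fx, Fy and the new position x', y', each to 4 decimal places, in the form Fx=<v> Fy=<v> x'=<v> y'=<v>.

F_att = 1/4·(g−p) = 1/4·(5,9) = (1.2500,2.2500)
o1: d²=10 ≤ ρ²=26; F_rep = 28·(-1,3)/10² = (-0.2800,0.8400)
o2: d²=125 > ρ²=26 → inactive
F = F_att + ΣF_rep = (0.9700,3.0900)
p' = p + 1/10·F = (1.0970,2.3090)

Fx=0.9700 Fy=3.0900 x'=1.0970 y'=2.3090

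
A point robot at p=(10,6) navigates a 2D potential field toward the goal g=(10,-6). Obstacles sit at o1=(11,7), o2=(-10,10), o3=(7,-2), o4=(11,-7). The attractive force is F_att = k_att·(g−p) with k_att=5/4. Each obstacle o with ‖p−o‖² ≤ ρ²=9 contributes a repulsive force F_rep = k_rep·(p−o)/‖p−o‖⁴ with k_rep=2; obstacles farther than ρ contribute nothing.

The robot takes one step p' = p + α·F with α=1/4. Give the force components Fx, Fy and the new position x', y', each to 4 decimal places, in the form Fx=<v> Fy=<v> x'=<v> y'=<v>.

F_att = 5/4·(g−p) = 5/4·(0,-12) = (0.0000,-15.0000)
o1: d²=2 ≤ ρ²=9; F_rep = 2·(-1,-1)/2² = (-0.5000,-0.5000)
o2: d²=416 > ρ²=9 → inactive
o3: d²=73 > ρ²=9 → inactive
o4: d²=170 > ρ²=9 → inactive
F = F_att + ΣF_rep = (-0.5000,-15.5000)
p' = p + 1/4·F = (9.8750,2.1250)

Fx=-0.5000 Fy=-15.5000 x'=9.8750 y'=2.1250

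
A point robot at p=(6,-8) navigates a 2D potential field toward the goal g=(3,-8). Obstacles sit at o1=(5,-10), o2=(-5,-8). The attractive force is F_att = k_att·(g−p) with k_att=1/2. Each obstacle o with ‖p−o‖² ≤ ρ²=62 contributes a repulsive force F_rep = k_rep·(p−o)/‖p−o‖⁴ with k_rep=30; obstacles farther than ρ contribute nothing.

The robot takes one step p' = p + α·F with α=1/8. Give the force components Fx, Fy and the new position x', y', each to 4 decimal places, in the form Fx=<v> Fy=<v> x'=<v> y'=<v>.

Fx=-0.3000 Fy=2.4000 x'=5.9625 y'=-7.7000

F_att = 1/2·(g−p) = 1/2·(-3,0) = (-1.5000,0.0000)
o1: d²=5 ≤ ρ²=62; F_rep = 30·(1,2)/5² = (1.2000,2.4000)
o2: d²=121 > ρ²=62 → inactive
F = F_att + ΣF_rep = (-0.3000,2.4000)
p' = p + 1/8·F = (5.9625,-7.7000)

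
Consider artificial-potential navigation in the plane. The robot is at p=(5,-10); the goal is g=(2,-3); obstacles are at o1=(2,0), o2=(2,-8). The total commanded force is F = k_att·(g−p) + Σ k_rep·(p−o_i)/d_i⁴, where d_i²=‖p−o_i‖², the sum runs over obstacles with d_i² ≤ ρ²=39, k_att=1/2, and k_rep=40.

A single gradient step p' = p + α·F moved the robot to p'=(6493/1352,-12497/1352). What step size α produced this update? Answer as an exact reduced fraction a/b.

F_att = 1/2·(g−p) = 1/2·(-3,7) = (-1.5000,3.5000)
o1: d²=109 > ρ²=39 → inactive
o2: d²=13 ≤ ρ²=39; F_rep = 40·(3,-2)/13² = (0.7101,-0.4734)
F = F_att + ΣF_rep = (-0.7899,3.0266)
Δp = p'−p = (-0.1975,0.7567); α = Δx/Fx = (-267/1352) / (-267/338) = 1/4
check: Δy/Fy = (1023/1352) / (1023/338) = 1/4 ✓

α = 1/4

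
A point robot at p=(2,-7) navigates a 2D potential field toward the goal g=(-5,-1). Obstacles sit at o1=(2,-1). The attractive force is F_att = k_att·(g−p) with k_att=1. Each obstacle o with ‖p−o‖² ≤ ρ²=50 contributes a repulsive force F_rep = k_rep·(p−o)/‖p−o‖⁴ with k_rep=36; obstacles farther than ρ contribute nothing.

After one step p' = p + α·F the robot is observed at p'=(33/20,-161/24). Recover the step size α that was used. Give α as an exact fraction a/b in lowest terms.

α = 1/20

F_att = 1·(g−p) = 1·(-7,6) = (-7.0000,6.0000)
o1: d²=36 ≤ ρ²=50; F_rep = 36·(0,-6)/36² = (0.0000,-0.1667)
F = F_att + ΣF_rep = (-7.0000,5.8333)
Δp = p'−p = (-0.3500,0.2917); α = Δx/Fx = (-7/20) / (-7) = 1/20
check: Δy/Fy = (7/24) / (35/6) = 1/20 ✓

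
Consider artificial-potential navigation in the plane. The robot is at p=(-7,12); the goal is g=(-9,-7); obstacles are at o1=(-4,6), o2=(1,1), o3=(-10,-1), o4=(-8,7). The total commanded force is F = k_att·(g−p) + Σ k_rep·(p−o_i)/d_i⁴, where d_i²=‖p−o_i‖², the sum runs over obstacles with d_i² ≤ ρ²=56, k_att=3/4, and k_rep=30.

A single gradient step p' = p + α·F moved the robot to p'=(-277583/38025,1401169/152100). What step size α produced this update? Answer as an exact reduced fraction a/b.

α = 1/5

F_att = 3/4·(g−p) = 3/4·(-2,-19) = (-1.5000,-14.2500)
o1: d²=45 ≤ ρ²=56; F_rep = 30·(-3,6)/45² = (-0.0444,0.0889)
o2: d²=185 > ρ²=56 → inactive
o3: d²=178 > ρ²=56 → inactive
o4: d²=26 ≤ ρ²=56; F_rep = 30·(1,5)/26² = (0.0444,0.2219)
F = F_att + ΣF_rep = (-1.5001,-13.9392)
Δp = p'−p = (-0.3000,-2.7878); α = Δx/Fx = (-11408/38025) / (-11408/7605) = 1/5
check: Δy/Fy = (-424031/152100) / (-424031/30420) = 1/5 ✓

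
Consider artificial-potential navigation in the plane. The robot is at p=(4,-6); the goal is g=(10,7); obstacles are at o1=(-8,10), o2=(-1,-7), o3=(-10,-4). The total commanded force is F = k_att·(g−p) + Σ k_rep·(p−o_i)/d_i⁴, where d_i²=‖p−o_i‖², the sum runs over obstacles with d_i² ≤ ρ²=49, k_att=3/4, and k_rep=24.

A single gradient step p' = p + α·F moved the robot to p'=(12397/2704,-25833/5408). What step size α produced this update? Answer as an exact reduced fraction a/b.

F_att = 3/4·(g−p) = 3/4·(6,13) = (4.5000,9.7500)
o1: d²=400 > ρ²=49 → inactive
o2: d²=26 ≤ ρ²=49; F_rep = 24·(5,1)/26² = (0.1775,0.0355)
o3: d²=200 > ρ²=49 → inactive
F = F_att + ΣF_rep = (4.6775,9.7855)
Δp = p'−p = (0.5847,1.2232); α = Δx/Fx = (1581/2704) / (1581/338) = 1/8
check: Δy/Fy = (6615/5408) / (6615/676) = 1/8 ✓

α = 1/8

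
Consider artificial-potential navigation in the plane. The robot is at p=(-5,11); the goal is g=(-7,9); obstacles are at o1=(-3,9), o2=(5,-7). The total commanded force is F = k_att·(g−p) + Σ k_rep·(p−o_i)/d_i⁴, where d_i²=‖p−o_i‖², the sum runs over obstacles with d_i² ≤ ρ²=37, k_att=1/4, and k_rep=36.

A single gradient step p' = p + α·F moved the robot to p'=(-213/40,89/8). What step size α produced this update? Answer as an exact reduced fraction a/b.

α = 1/5

F_att = 1/4·(g−p) = 1/4·(-2,-2) = (-0.5000,-0.5000)
o1: d²=8 ≤ ρ²=37; F_rep = 36·(-2,2)/8² = (-1.1250,1.1250)
o2: d²=424 > ρ²=37 → inactive
F = F_att + ΣF_rep = (-1.6250,0.6250)
Δp = p'−p = (-0.3250,0.1250); α = Δx/Fx = (-13/40) / (-13/8) = 1/5
check: Δy/Fy = (1/8) / (5/8) = 1/5 ✓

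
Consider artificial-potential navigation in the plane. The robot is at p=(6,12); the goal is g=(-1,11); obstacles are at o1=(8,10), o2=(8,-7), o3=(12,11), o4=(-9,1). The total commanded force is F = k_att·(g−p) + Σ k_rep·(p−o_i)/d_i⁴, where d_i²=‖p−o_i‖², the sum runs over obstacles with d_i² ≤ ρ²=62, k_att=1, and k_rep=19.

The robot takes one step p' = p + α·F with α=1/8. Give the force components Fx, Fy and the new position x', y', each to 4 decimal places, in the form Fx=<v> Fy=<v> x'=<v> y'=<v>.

F_att = 1·(g−p) = 1·(-7,-1) = (-7.0000,-1.0000)
o1: d²=8 ≤ ρ²=62; F_rep = 19·(-2,2)/8² = (-0.5938,0.5938)
o2: d²=365 > ρ²=62 → inactive
o3: d²=37 ≤ ρ²=62; F_rep = 19·(-6,1)/37² = (-0.0833,0.0139)
o4: d²=346 > ρ²=62 → inactive
F = F_att + ΣF_rep = (-7.6770,-0.3924)
p' = p + 1/8·F = (5.0404,11.9510)

Fx=-7.6770 Fy=-0.3924 x'=5.0404 y'=11.9510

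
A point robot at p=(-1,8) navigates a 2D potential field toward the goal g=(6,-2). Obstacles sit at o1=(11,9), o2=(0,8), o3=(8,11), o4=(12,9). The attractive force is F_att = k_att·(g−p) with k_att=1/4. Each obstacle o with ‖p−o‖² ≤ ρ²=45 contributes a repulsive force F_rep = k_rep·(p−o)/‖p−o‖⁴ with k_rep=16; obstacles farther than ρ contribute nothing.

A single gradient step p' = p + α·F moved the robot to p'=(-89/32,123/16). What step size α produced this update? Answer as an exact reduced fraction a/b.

F_att = 1/4·(g−p) = 1/4·(7,-10) = (1.7500,-2.5000)
o1: d²=145 > ρ²=45 → inactive
o2: d²=1 ≤ ρ²=45; F_rep = 16·(-1,0)/1² = (-16.0000,0.0000)
o3: d²=90 > ρ²=45 → inactive
o4: d²=170 > ρ²=45 → inactive
F = F_att + ΣF_rep = (-14.2500,-2.5000)
Δp = p'−p = (-1.7812,-0.3125); α = Δx/Fx = (-57/32) / (-57/4) = 1/8
check: Δy/Fy = (-5/16) / (-5/2) = 1/8 ✓

α = 1/8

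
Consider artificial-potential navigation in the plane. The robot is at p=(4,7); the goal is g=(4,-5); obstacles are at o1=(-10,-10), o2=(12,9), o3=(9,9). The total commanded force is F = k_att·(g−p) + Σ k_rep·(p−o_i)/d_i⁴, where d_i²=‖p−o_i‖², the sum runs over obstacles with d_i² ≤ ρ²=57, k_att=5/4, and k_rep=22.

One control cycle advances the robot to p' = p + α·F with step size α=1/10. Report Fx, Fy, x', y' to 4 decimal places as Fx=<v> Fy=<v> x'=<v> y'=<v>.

Fx=-0.1308 Fy=-15.0523 x'=3.9869 y'=5.4948

F_att = 5/4·(g−p) = 5/4·(0,-12) = (0.0000,-15.0000)
o1: d²=485 > ρ²=57 → inactive
o2: d²=68 > ρ²=57 → inactive
o3: d²=29 ≤ ρ²=57; F_rep = 22·(-5,-2)/29² = (-0.1308,-0.0523)
F = F_att + ΣF_rep = (-0.1308,-15.0523)
p' = p + 1/10·F = (3.9869,5.4948)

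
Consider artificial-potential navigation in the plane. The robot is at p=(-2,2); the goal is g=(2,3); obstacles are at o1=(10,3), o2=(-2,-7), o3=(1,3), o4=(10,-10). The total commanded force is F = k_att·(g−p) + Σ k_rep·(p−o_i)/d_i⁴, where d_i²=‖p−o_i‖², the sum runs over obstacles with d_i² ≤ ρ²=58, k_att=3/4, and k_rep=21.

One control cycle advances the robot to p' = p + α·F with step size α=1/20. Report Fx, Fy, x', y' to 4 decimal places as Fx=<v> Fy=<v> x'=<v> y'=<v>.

F_att = 3/4·(g−p) = 3/4·(4,1) = (3.0000,0.7500)
o1: d²=145 > ρ²=58 → inactive
o2: d²=81 > ρ²=58 → inactive
o3: d²=10 ≤ ρ²=58; F_rep = 21·(-3,-1)/10² = (-0.6300,-0.2100)
o4: d²=288 > ρ²=58 → inactive
F = F_att + ΣF_rep = (2.3700,0.5400)
p' = p + 1/20·F = (-1.8815,2.0270)

Fx=2.3700 Fy=0.5400 x'=-1.8815 y'=2.0270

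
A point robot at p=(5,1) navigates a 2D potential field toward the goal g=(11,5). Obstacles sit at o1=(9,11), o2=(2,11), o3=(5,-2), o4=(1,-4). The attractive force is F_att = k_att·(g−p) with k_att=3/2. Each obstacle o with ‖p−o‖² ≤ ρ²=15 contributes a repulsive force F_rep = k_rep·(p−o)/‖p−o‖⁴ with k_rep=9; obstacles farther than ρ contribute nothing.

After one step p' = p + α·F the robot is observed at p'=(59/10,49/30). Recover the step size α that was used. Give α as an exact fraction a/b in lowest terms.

F_att = 3/2·(g−p) = 3/2·(6,4) = (9.0000,6.0000)
o1: d²=116 > ρ²=15 → inactive
o2: d²=109 > ρ²=15 → inactive
o3: d²=9 ≤ ρ²=15; F_rep = 9·(0,3)/9² = (0.0000,0.3333)
o4: d²=41 > ρ²=15 → inactive
F = F_att + ΣF_rep = (9.0000,6.3333)
Δp = p'−p = (0.9000,0.6333); α = Δx/Fx = (9/10) / (9) = 1/10
check: Δy/Fy = (19/30) / (19/3) = 1/10 ✓

α = 1/10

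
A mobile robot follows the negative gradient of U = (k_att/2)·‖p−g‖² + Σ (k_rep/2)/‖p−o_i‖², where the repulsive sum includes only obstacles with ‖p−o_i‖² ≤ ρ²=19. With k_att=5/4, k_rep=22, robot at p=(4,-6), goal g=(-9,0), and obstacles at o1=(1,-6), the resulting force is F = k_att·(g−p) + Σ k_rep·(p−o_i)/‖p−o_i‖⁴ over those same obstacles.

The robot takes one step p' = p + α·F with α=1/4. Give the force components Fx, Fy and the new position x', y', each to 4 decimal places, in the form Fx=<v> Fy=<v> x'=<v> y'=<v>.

F_att = 5/4·(g−p) = 5/4·(-13,6) = (-16.2500,7.5000)
o1: d²=9 ≤ ρ²=19; F_rep = 22·(3,0)/9² = (0.8148,0.0000)
F = F_att + ΣF_rep = (-15.4352,7.5000)
p' = p + 1/4·F = (0.1412,-4.1250)

Fx=-15.4352 Fy=7.5000 x'=0.1412 y'=-4.1250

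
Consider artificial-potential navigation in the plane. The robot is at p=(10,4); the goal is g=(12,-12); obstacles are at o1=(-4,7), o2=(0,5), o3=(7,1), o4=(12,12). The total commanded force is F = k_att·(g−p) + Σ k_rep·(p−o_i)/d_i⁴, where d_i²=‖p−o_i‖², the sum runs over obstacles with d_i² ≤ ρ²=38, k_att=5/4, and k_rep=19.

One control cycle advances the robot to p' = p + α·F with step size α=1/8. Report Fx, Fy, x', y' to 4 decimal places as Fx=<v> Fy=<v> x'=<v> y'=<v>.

Fx=2.6759 Fy=-19.8241 x'=10.3345 y'=1.5220

F_att = 5/4·(g−p) = 5/4·(2,-16) = (2.5000,-20.0000)
o1: d²=205 > ρ²=38 → inactive
o2: d²=101 > ρ²=38 → inactive
o3: d²=18 ≤ ρ²=38; F_rep = 19·(3,3)/18² = (0.1759,0.1759)
o4: d²=68 > ρ²=38 → inactive
F = F_att + ΣF_rep = (2.6759,-19.8241)
p' = p + 1/8·F = (10.3345,1.5220)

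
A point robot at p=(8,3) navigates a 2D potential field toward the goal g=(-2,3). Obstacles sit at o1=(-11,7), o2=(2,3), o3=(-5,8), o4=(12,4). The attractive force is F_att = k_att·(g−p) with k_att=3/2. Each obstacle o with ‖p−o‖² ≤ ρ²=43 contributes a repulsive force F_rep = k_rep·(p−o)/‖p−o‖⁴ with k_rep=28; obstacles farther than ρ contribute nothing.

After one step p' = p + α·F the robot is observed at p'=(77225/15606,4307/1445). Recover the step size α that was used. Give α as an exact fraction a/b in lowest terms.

α = 1/5

F_att = 3/2·(g−p) = 3/2·(-10,0) = (-15.0000,0.0000)
o1: d²=377 > ρ²=43 → inactive
o2: d²=36 ≤ ρ²=43; F_rep = 28·(6,0)/36² = (0.1296,0.0000)
o3: d²=194 > ρ²=43 → inactive
o4: d²=17 ≤ ρ²=43; F_rep = 28·(-4,-1)/17² = (-0.3875,-0.0969)
F = F_att + ΣF_rep = (-15.2579,-0.0969)
Δp = p'−p = (-3.0516,-0.0194); α = Δx/Fx = (-47623/15606) / (-238115/15606) = 1/5
check: Δy/Fy = (-28/1445) / (-28/289) = 1/5 ✓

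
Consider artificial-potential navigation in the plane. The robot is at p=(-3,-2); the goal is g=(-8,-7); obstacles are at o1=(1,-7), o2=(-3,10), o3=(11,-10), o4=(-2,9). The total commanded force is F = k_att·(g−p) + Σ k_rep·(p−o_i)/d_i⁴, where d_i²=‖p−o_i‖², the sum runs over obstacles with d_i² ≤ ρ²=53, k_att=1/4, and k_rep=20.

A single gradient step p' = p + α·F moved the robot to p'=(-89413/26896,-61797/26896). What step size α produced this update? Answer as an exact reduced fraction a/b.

F_att = 1/4·(g−p) = 1/4·(-5,-5) = (-1.2500,-1.2500)
o1: d²=41 ≤ ρ²=53; F_rep = 20·(-4,5)/41² = (-0.0476,0.0595)
o2: d²=144 > ρ²=53 → inactive
o3: d²=260 > ρ²=53 → inactive
o4: d²=122 > ρ²=53 → inactive
F = F_att + ΣF_rep = (-1.2976,-1.1905)
Δp = p'−p = (-0.3244,-0.2976); α = Δx/Fx = (-8725/26896) / (-8725/6724) = 1/4
check: Δy/Fy = (-8005/26896) / (-8005/6724) = 1/4 ✓

α = 1/4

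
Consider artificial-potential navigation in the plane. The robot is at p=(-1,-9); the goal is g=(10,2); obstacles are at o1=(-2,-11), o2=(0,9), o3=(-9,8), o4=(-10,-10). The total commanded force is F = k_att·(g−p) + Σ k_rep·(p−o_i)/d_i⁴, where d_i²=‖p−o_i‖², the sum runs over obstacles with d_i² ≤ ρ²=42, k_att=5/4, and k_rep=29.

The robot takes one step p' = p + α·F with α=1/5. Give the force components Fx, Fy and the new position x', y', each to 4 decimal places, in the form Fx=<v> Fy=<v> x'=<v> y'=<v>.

F_att = 5/4·(g−p) = 5/4·(11,11) = (13.7500,13.7500)
o1: d²=5 ≤ ρ²=42; F_rep = 29·(1,2)/5² = (1.1600,2.3200)
o2: d²=325 > ρ²=42 → inactive
o3: d²=353 > ρ²=42 → inactive
o4: d²=82 > ρ²=42 → inactive
F = F_att + ΣF_rep = (14.9100,16.0700)
p' = p + 1/5·F = (1.9820,-5.7860)

Fx=14.9100 Fy=16.0700 x'=1.9820 y'=-5.7860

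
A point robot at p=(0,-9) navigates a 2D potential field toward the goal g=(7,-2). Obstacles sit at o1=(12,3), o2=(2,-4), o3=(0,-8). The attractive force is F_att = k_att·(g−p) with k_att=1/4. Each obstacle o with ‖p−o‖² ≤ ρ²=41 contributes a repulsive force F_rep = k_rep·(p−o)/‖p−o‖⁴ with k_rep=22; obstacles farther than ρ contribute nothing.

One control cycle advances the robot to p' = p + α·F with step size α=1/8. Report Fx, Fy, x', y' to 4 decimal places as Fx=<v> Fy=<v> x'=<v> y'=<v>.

F_att = 1/4·(g−p) = 1/4·(7,7) = (1.7500,1.7500)
o1: d²=288 > ρ²=41 → inactive
o2: d²=29 ≤ ρ²=41; F_rep = 22·(-2,-5)/29² = (-0.0523,-0.1308)
o3: d²=1 ≤ ρ²=41; F_rep = 22·(0,-1)/1² = (0.0000,-22.0000)
F = F_att + ΣF_rep = (1.6977,-20.3808)
p' = p + 1/8·F = (0.2122,-11.5476)

Fx=1.6977 Fy=-20.3808 x'=0.2122 y'=-11.5476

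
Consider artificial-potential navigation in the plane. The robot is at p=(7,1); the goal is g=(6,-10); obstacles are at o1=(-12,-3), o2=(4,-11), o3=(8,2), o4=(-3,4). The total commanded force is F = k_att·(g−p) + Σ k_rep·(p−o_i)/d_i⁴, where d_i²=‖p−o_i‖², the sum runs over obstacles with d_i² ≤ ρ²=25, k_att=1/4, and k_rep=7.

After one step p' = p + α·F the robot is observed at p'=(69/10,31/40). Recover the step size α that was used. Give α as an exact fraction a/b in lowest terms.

α = 1/20

F_att = 1/4·(g−p) = 1/4·(-1,-11) = (-0.2500,-2.7500)
o1: d²=377 > ρ²=25 → inactive
o2: d²=153 > ρ²=25 → inactive
o3: d²=2 ≤ ρ²=25; F_rep = 7·(-1,-1)/2² = (-1.7500,-1.7500)
o4: d²=109 > ρ²=25 → inactive
F = F_att + ΣF_rep = (-2.0000,-4.5000)
Δp = p'−p = (-0.1000,-0.2250); α = Δx/Fx = (-1/10) / (-2) = 1/20
check: Δy/Fy = (-9/40) / (-9/2) = 1/20 ✓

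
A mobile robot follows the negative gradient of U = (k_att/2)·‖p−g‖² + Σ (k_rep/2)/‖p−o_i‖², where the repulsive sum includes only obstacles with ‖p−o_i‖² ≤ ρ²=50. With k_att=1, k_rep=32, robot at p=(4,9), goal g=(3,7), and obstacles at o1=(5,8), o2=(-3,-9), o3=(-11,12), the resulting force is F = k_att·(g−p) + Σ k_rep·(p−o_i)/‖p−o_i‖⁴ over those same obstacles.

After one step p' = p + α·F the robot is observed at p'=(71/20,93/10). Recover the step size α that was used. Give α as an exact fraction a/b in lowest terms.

F_att = 1·(g−p) = 1·(-1,-2) = (-1.0000,-2.0000)
o1: d²=2 ≤ ρ²=50; F_rep = 32·(-1,1)/2² = (-8.0000,8.0000)
o2: d²=373 > ρ²=50 → inactive
o3: d²=234 > ρ²=50 → inactive
F = F_att + ΣF_rep = (-9.0000,6.0000)
Δp = p'−p = (-0.4500,0.3000); α = Δx/Fx = (-9/20) / (-9) = 1/20
check: Δy/Fy = (3/10) / (6) = 1/20 ✓

α = 1/20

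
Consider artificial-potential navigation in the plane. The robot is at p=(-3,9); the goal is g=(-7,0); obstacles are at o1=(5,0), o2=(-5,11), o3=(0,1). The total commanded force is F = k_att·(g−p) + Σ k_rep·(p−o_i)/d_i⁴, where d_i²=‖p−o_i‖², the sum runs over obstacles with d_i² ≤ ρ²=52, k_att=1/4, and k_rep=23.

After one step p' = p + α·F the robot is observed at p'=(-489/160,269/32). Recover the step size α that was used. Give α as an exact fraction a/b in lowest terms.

F_att = 1/4·(g−p) = 1/4·(-4,-9) = (-1.0000,-2.2500)
o1: d²=145 > ρ²=52 → inactive
o2: d²=8 ≤ ρ²=52; F_rep = 23·(2,-2)/8² = (0.7188,-0.7188)
o3: d²=73 > ρ²=52 → inactive
F = F_att + ΣF_rep = (-0.2812,-2.9688)
Δp = p'−p = (-0.0563,-0.5938); α = Δx/Fx = (-9/160) / (-9/32) = 1/5
check: Δy/Fy = (-19/32) / (-95/32) = 1/5 ✓

α = 1/5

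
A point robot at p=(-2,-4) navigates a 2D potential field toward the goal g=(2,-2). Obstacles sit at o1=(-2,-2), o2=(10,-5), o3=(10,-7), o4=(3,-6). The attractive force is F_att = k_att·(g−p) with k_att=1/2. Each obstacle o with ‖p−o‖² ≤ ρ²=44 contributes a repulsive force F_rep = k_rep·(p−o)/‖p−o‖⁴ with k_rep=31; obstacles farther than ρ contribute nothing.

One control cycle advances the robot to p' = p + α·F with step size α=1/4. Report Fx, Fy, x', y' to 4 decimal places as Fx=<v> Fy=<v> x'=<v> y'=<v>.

Fx=1.8157 Fy=-2.8013 x'=-1.5461 y'=-4.7003

F_att = 1/2·(g−p) = 1/2·(4,2) = (2.0000,1.0000)
o1: d²=4 ≤ ρ²=44; F_rep = 31·(0,-2)/4² = (0.0000,-3.8750)
o2: d²=145 > ρ²=44 → inactive
o3: d²=153 > ρ²=44 → inactive
o4: d²=29 ≤ ρ²=44; F_rep = 31·(-5,2)/29² = (-0.1843,0.0737)
F = F_att + ΣF_rep = (1.8157,-2.8013)
p' = p + 1/4·F = (-1.5461,-4.7003)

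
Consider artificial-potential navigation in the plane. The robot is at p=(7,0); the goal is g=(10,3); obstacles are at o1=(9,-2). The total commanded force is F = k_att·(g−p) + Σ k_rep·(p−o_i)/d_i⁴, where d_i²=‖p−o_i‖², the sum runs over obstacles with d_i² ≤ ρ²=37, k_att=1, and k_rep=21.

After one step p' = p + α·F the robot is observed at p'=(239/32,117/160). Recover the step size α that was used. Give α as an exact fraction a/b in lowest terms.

α = 1/5

F_att = 1·(g−p) = 1·(3,3) = (3.0000,3.0000)
o1: d²=8 ≤ ρ²=37; F_rep = 21·(-2,2)/8² = (-0.6562,0.6562)
F = F_att + ΣF_rep = (2.3438,3.6562)
Δp = p'−p = (0.4688,0.7312); α = Δx/Fx = (15/32) / (75/32) = 1/5
check: Δy/Fy = (117/160) / (117/32) = 1/5 ✓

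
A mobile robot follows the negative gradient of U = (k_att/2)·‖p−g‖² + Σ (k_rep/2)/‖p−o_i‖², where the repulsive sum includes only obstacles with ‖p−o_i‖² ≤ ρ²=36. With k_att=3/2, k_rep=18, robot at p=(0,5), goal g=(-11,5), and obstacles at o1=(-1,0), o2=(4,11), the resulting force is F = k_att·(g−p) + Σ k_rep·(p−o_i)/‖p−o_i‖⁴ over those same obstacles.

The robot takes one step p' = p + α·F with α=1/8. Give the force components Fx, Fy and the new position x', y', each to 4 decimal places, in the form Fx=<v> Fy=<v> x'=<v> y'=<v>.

F_att = 3/2·(g−p) = 3/2·(-11,0) = (-16.5000,0.0000)
o1: d²=26 ≤ ρ²=36; F_rep = 18·(1,5)/26² = (0.0266,0.1331)
o2: d²=52 > ρ²=36 → inactive
F = F_att + ΣF_rep = (-16.4734,0.1331)
p' = p + 1/8·F = (-2.0592,5.0166)

Fx=-16.4734 Fy=0.1331 x'=-2.0592 y'=5.0166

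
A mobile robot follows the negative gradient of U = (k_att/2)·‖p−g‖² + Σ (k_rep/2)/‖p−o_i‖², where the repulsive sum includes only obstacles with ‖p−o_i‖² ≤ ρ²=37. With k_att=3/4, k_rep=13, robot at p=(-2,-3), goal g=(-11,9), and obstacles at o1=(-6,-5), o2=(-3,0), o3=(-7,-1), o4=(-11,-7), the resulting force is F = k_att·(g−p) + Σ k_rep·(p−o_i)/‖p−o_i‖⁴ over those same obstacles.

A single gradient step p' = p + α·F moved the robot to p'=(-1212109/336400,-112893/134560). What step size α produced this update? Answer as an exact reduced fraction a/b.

F_att = 3/4·(g−p) = 3/4·(-9,12) = (-6.7500,9.0000)
o1: d²=20 ≤ ρ²=37; F_rep = 13·(4,2)/20² = (0.1300,0.0650)
o2: d²=10 ≤ ρ²=37; F_rep = 13·(1,-3)/10² = (0.1300,-0.3900)
o3: d²=29 ≤ ρ²=37; F_rep = 13·(5,-2)/29² = (0.0773,-0.0309)
o4: d²=97 > ρ²=37 → inactive
F = F_att + ΣF_rep = (-6.4127,8.6441)
Δp = p'−p = (-1.6032,2.1610); α = Δx/Fx = (-539309/336400) / (-539309/84100) = 1/4
check: Δy/Fy = (290787/134560) / (290787/33640) = 1/4 ✓

α = 1/4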